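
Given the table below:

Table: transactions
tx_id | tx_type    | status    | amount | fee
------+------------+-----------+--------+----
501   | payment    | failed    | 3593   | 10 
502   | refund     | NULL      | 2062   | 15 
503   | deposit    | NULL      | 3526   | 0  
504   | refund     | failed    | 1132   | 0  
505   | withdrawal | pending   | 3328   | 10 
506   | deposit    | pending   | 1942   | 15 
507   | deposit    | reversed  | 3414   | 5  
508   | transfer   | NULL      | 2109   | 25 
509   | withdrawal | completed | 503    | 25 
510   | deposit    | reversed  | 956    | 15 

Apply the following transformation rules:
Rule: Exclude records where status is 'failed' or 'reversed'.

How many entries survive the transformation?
6

Step 1: Count records to exclude
  - 2 (failed) + 2 (reversed) = 4 records
Step 2: Total records: 10
Step 3: Remaining = 10 - 4 = 6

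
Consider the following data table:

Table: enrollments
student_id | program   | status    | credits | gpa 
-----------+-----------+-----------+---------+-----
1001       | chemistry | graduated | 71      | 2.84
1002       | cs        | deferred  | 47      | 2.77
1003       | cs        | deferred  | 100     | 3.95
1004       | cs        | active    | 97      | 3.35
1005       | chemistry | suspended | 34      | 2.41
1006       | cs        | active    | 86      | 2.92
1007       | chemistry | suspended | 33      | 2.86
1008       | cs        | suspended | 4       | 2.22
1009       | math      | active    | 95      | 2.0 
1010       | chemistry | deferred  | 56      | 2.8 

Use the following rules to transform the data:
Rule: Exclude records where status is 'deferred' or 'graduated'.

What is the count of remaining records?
6

Step 1: Count records to exclude
  - 3 (deferred) + 1 (graduated) = 4 records
Step 2: Total records: 10
Step 3: Remaining = 10 - 4 = 6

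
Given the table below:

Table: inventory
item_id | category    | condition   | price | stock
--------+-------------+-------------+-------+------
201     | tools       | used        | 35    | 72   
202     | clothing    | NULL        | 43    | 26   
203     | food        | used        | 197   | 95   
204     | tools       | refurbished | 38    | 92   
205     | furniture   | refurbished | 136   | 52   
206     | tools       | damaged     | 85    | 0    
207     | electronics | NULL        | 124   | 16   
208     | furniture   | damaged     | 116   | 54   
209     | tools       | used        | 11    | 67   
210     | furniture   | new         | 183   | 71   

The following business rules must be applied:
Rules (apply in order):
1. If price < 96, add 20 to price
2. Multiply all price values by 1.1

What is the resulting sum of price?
1174.8

Step 1: Apply Rule 1 - Add 20 to records with price < 96
  - 5 records affected: 212 + (5 × 20) = 312
  - Unaffected records: 756
  - Sum after Rule 1: 1068
Step 2: Apply Rule 2 - Multiply all by 1.1
  - 1068 × 1.1 = 1174.8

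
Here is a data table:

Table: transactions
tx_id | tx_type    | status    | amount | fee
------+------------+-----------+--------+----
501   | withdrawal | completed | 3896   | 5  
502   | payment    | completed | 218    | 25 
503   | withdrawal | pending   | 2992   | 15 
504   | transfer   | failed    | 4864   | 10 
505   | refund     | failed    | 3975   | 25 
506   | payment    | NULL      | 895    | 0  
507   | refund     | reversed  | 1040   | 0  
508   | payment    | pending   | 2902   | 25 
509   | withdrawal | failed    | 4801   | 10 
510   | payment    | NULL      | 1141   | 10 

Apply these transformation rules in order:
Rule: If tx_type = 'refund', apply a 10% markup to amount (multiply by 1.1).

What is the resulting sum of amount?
27225.5

Step 1: Records with tx_type = 'refund' have total amount = 5015
Step 2: Apply multiplier: 5015 × 1.1 = 5516.5
Step 3: Other records total: 21709
Step 4: Final sum = 5516.5 + 21709 = 27225.5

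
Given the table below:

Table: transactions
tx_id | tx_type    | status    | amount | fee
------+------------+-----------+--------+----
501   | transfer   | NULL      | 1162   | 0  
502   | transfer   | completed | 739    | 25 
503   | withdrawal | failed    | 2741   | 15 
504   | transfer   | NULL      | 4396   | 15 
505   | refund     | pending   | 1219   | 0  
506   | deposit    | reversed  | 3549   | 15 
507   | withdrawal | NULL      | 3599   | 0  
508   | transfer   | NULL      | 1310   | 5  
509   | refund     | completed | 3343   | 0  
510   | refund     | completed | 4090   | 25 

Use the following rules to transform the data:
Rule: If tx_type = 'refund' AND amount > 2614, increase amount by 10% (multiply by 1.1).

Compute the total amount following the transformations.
26891.3

Step 1: Find records where tx_type = 'refund' AND amount > 2614
Step 2: 2 records match, summing to 7433
Step 3: After multiplier: 7433 × 1.1 = 8176.3
Step 4: Unaffected records sum: 18715
Step 5: Final sum = 8176.3 + 18715 = 26891.3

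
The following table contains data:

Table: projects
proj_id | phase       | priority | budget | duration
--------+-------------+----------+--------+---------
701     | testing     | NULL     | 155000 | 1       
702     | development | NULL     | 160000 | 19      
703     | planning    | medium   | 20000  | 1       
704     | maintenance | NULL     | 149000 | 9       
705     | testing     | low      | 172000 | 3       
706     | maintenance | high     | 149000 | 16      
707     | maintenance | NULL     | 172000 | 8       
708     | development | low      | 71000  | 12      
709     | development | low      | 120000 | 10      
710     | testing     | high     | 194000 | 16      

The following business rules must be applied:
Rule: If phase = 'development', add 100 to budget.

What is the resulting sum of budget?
1362300

Step 1: Count records where phase = 'development': 3
Step 2: Total bonus added: 3 × 100 = 300
Step 3: Original sum of budget: 1362000
Step 4: Final sum = 1362000 + 300 = 1362300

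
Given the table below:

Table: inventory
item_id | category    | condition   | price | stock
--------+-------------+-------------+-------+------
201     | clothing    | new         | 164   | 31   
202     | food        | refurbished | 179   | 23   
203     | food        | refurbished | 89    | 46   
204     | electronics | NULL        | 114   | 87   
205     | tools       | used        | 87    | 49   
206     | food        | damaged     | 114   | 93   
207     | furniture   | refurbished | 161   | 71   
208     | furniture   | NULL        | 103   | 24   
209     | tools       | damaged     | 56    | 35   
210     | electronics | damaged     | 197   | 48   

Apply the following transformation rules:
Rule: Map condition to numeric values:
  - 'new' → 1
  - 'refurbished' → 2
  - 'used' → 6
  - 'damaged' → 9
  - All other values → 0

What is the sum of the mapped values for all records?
40

Step 1: Apply mapping to each record
Step 2: Count by status:
  'new': 1 records × 1 = 1
  'refurbished': 3 records × 2 = 6
  'used': 1 records × 6 = 6
  'damaged': 3 records × 9 = 27
Step 3: Sum all mapped values = 40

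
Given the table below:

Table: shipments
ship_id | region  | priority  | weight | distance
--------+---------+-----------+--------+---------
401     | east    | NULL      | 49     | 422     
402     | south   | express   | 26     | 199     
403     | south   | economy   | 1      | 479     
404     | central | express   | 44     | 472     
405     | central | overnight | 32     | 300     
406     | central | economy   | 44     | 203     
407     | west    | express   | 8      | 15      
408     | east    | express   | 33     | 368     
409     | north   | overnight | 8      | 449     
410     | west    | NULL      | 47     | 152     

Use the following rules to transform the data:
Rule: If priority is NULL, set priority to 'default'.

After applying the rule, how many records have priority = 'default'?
2

Step 1: Count records where priority IS NULL
Step 2: Found 2 records with NULL priority
Step 3: These records will have priority set to 'default'
Step 4: Records already having priority = 'default': 0
Step 5: Answer: 2 + 0 = 2 records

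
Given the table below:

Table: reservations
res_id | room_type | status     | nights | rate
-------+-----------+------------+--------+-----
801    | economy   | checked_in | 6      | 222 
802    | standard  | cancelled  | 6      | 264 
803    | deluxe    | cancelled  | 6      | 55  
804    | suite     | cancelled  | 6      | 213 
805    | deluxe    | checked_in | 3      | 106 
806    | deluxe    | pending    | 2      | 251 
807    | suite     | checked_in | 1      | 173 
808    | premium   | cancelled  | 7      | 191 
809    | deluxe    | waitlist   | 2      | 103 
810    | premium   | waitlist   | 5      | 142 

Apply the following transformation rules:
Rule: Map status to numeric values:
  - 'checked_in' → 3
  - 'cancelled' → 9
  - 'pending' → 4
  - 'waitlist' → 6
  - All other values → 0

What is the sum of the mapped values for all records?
61

Step 1: Apply mapping to each record
Step 2: Count by status:
  'checked_in': 3 records × 3 = 9
  'cancelled': 4 records × 9 = 36
  'pending': 1 records × 4 = 4
  'waitlist': 2 records × 6 = 12
Step 3: Sum all mapped values = 61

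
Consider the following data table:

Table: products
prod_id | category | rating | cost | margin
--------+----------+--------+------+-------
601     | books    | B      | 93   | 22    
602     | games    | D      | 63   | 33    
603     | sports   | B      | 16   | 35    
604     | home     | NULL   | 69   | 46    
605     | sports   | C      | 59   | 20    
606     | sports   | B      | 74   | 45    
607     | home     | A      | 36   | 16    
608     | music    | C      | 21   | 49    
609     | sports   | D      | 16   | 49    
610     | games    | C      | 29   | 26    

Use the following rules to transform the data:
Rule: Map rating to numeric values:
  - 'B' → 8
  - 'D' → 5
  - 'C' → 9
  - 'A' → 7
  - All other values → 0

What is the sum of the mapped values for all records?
68

Step 1: Apply mapping to each record
Step 2: Count by status:
  'B': 3 records × 8 = 24
  'D': 2 records × 5 = 10
  'C': 3 records × 9 = 27
  'A': 1 records × 7 = 7
Step 3: Sum all mapped values = 68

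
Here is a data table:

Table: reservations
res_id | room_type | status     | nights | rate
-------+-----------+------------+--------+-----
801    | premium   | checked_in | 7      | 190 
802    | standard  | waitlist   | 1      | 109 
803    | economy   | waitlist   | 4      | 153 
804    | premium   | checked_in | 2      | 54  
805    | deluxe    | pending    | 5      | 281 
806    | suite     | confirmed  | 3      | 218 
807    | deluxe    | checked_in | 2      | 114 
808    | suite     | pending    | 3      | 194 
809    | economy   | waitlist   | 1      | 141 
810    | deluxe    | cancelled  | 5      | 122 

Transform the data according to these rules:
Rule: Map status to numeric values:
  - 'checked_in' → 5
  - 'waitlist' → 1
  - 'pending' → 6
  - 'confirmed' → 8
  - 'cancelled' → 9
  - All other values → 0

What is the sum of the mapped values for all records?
47

Step 1: Apply mapping to each record
Step 2: Count by status:
  'checked_in': 3 records × 5 = 15
  'waitlist': 3 records × 1 = 3
  'pending': 2 records × 6 = 12
  'confirmed': 1 records × 8 = 8
  'cancelled': 1 records × 9 = 9
Step 3: Sum all mapped values = 47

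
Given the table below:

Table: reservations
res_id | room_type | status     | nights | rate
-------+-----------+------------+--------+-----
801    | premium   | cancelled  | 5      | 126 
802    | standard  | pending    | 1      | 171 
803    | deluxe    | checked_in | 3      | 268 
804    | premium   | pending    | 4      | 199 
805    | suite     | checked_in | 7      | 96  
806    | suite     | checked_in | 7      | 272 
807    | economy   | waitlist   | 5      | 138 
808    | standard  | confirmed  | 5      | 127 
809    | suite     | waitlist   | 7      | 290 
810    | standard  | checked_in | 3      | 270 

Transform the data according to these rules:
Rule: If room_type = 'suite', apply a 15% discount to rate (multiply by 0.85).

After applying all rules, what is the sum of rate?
1858.3

Step 1: Records with room_type = 'suite' have total rate = 658
Step 2: Apply multiplier: 658 × 0.85 = 559.3
Step 3: Other records total: 1299
Step 4: Final sum = 559.3 + 1299 = 1858.3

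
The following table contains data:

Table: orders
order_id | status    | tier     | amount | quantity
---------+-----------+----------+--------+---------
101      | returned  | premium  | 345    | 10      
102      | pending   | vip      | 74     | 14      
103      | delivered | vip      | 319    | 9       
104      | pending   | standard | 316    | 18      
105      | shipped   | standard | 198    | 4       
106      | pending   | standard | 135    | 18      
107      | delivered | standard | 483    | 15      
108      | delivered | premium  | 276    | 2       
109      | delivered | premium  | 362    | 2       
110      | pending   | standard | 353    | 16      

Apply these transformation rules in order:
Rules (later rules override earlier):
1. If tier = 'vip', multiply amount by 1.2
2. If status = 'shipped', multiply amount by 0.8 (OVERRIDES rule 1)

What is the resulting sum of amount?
2900.0

Step 1: Rule 2 takes priority for records with status = 'shipped'
  - 1 records: 198 × 0.8 = 158.4
Step 2: Rule 1 applies to remaining records with tier = 'vip'
  - 2 records: 393 × 1.2 = 471.6
Step 3: Other records unchanged: 2270
Step 4: Final sum = 158.4 + 471.6 + 2270 = 2900.0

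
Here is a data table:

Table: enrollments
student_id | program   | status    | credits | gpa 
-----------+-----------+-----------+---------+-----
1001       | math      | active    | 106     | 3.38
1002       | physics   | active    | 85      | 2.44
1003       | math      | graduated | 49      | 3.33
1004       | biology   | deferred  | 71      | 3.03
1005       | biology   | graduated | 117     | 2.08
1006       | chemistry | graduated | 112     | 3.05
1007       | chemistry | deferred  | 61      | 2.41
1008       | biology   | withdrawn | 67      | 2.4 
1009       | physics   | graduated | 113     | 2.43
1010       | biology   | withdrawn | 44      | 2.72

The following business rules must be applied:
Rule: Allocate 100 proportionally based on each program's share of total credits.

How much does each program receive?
biology: 36.24, chemistry: 20.97, math: 18.79, physics: 24.0

Step 1: Calculate total credits = 825
Step 2: Calculate each program's proportion:
  biology: 299/825 = 36.24% → 36.24
  chemistry: 173/825 = 20.97% → 20.97
  math: 155/825 = 18.79% → 18.79
  physics: 198/825 = 24.00% → 24.0
Step 3: Verify: sum of allocations ≈ 100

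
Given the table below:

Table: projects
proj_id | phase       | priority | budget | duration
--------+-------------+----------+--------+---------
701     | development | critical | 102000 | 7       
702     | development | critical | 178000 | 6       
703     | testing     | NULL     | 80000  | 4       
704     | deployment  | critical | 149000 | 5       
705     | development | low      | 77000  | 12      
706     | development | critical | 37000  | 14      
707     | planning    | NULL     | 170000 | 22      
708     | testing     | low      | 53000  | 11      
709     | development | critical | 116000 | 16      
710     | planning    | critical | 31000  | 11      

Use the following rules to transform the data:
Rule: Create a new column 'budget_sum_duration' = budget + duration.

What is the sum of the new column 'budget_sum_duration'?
993108

Step 1: For each record, compute budget + duration
Example calculations:
  102000 + 7 = 102007
  178000 + 6 = 178006
  80000 + 4 = 80004
  ...
Step 2: Sum all derived values
Step 3: Total = 993108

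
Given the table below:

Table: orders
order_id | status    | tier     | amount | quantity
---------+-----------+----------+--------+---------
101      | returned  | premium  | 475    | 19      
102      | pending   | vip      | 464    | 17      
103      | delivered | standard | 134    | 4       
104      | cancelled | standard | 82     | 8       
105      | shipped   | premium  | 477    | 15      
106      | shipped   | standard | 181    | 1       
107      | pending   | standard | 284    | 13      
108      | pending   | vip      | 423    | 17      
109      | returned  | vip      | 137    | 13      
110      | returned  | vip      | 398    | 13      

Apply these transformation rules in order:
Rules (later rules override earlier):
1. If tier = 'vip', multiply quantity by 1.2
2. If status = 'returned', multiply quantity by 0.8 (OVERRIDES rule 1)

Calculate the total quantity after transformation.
117.8

Step 1: Rule 2 takes priority for records with status = 'returned'
  - 3 records: 45 × 0.8 = 36.0
Step 2: Rule 1 applies to remaining records with tier = 'vip'
  - 2 records: 34 × 1.2 = 40.8
Step 3: Other records unchanged: 41
Step 4: Final sum = 36.0 + 40.8 + 41 = 117.8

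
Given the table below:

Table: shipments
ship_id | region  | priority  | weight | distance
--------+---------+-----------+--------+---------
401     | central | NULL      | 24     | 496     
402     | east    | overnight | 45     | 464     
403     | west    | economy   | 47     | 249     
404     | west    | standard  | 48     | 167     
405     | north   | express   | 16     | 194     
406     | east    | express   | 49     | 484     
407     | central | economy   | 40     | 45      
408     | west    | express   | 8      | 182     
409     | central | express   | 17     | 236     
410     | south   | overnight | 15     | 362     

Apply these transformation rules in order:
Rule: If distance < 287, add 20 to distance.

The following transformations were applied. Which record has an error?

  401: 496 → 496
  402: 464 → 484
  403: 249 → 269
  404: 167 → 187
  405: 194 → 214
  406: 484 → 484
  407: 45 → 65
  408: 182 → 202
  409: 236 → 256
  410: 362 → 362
Record 402 has an error. The correct transformed value should be 464, not 484.

Step 1: Check each record against the rule
Step 2: Record 402 has distance = 464
Step 3: Since 464 >= 287, the bonus should not have been applied
Step 4: Correct value = 464, but claimed value = 484
Conclusion: Record 402 has the error.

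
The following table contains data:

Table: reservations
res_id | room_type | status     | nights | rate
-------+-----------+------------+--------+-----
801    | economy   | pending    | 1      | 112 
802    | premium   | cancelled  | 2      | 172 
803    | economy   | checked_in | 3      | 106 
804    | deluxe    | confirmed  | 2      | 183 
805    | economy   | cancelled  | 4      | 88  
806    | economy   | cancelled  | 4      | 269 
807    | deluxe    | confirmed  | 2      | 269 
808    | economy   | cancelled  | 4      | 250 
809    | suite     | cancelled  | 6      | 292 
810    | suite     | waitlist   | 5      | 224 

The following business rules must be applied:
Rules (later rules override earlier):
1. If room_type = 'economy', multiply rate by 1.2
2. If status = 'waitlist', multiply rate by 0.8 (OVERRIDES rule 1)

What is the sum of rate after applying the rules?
2085.2

Step 1: Rule 2 takes priority for records with status = 'waitlist'
  - 1 records: 224 × 0.8 = 179.2
Step 2: Rule 1 applies to remaining records with room_type = 'economy'
  - 5 records: 825 × 1.2 = 990.0
Step 3: Other records unchanged: 916
Step 4: Final sum = 179.2 + 990.0 + 916 = 2085.2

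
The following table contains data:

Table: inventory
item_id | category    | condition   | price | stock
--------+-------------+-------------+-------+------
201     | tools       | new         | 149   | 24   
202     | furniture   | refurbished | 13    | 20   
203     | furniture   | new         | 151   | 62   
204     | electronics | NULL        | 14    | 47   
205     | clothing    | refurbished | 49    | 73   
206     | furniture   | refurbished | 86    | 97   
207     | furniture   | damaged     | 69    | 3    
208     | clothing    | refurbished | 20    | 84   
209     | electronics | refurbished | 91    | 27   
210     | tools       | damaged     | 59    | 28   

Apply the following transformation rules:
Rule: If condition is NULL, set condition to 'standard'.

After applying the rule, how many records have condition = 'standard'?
1

Step 1: Count records where condition IS NULL
Step 2: Found 1 records with NULL condition
Step 3: These records will have condition set to 'standard'
Step 4: Records already having condition = 'standard': 0
Step 5: Answer: 1 + 0 = 1 records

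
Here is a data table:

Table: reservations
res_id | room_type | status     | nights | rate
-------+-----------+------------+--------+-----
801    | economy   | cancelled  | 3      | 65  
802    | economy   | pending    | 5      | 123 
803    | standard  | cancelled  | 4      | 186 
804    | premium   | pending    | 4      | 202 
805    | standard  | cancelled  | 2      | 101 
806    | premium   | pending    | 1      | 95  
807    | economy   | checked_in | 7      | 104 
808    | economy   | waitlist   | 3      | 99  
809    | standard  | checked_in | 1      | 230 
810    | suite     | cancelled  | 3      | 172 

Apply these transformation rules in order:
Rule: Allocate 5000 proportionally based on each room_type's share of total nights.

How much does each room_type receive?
economy: 2727.27, premium: 757.58, standard: 1060.61, suite: 454.55

Step 1: Calculate total nights = 33
Step 2: Calculate each room_type's proportion:
  economy: 18/33 = 54.55% → 2727.27
  premium: 5/33 = 15.15% → 757.58
  standard: 7/33 = 21.21% → 1060.61
  suite: 3/33 = 9.09% → 454.55
Step 3: Verify: sum of allocations ≈ 5000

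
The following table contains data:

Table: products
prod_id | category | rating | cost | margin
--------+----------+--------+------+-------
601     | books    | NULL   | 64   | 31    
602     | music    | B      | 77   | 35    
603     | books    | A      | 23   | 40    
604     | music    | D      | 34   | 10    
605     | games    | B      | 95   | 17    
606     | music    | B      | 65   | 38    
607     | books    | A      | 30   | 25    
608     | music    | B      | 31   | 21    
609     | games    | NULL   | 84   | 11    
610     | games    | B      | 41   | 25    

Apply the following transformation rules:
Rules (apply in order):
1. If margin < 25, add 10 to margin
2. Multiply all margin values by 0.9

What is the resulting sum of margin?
263.7

Step 1: Apply Rule 1 - Add 10 to records with margin < 25
  - 4 records affected: 59 + (4 × 10) = 99
  - Unaffected records: 194
  - Sum after Rule 1: 293
Step 2: Apply Rule 2 - Multiply all by 0.9
  - 293 × 0.9 = 263.7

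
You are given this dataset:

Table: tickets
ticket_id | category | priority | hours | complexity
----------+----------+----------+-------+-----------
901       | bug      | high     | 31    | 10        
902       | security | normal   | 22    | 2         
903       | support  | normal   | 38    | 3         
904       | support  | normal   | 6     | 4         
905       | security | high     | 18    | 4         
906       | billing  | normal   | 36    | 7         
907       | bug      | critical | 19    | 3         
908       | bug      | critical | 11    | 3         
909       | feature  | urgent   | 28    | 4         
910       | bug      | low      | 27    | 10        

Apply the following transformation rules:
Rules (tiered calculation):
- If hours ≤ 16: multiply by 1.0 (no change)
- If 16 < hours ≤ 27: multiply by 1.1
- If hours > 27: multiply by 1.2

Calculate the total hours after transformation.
271.2

Step 1: Tier 1 (hours ≤ 16): 2 records, sum = 17 × 1.0 = 17.0
Step 2: Tier 2 (16 < hours ≤ 27): 4 records, sum = 86 × 1.1 = 94.6
Step 3: Tier 3 (hours > 27): 4 records, sum = 133 × 1.2 = 159.6
Step 4: Final sum = 17.0 + 94.6 + 159.6 = 271.2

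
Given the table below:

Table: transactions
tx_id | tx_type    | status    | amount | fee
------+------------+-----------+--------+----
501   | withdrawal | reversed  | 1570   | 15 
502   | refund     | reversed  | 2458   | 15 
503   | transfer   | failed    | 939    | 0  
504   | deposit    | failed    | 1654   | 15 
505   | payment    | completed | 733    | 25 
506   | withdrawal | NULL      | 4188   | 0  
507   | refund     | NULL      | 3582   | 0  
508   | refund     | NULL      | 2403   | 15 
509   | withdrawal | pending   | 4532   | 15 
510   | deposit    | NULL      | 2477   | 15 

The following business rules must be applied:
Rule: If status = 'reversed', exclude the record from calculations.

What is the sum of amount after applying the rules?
20508

Step 1: Identify records where status = 'reversed'
Step 2: The excluded records sum to 4028
Step 3: Original total amount = 24536
Step 4: Remaining total = 24536 - 4028 = 20508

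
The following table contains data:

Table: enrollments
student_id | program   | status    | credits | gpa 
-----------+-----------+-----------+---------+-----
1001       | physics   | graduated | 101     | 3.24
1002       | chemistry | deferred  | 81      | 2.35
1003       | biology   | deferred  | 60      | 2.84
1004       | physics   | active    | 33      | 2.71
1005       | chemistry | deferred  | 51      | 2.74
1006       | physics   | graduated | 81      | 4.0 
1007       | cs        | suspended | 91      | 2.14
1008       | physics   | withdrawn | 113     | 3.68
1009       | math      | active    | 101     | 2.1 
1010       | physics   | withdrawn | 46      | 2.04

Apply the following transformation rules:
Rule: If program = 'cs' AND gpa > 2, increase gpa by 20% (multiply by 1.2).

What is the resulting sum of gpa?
28.27

Step 1: Find records where program = 'cs' AND gpa > 2
Step 2: 1 records match, summing to 2.14
Step 3: After multiplier: 2.14 × 1.2 = 2.57
Step 4: Unaffected records sum: 25.7
Step 5: Final sum = 2.57 + 25.7 = 28.27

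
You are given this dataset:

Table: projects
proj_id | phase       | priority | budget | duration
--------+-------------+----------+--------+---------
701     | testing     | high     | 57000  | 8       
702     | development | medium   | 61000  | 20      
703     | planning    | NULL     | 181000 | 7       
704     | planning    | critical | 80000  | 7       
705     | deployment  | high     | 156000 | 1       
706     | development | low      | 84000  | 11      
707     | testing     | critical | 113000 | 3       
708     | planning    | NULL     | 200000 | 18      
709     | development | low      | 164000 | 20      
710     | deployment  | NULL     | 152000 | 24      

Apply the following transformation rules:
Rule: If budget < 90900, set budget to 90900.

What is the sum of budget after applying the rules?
1329600

Step 1: 4 records have budget < 90900
Step 2: These records originally summed to 282000
Step 3: After setting to minimum: 4 × 90900 = 363600
Step 4: Unaffected records sum: 966000
Step 5: Final sum = 363600 + 966000 = 1329600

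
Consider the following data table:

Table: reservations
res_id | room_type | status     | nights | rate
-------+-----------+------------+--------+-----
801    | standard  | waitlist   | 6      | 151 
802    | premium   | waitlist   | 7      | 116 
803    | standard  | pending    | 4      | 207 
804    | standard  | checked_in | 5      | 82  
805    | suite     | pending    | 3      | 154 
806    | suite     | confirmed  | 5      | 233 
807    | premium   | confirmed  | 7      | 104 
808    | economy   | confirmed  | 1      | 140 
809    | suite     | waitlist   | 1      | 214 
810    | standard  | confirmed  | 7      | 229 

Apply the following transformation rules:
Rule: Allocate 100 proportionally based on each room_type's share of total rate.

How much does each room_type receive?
economy: 8.59, premium: 13.5, standard: 41.04, suite: 36.87

Step 1: Calculate total rate = 1630
Step 2: Calculate each room_type's proportion:
  economy: 140/1630 = 8.59% → 8.59
  premium: 220/1630 = 13.50% → 13.5
  standard: 669/1630 = 41.04% → 41.04
  suite: 601/1630 = 36.87% → 36.87
Step 3: Verify: sum of allocations ≈ 100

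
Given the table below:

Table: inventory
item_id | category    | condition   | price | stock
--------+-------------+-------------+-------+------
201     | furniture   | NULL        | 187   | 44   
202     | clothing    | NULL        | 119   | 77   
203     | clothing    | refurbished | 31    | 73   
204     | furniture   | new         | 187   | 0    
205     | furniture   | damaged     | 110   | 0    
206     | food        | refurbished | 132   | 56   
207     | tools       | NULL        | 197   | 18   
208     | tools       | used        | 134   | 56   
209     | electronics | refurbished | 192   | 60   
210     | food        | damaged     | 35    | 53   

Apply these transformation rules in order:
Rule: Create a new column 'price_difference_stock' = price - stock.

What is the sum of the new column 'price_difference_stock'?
887

Step 1: For each record, compute price - stock
Example calculations:
  187 - 44 = 143
  119 - 77 = 42
  31 - 73 = -42
  ...
Step 2: Sum all derived values
Step 3: Total = 887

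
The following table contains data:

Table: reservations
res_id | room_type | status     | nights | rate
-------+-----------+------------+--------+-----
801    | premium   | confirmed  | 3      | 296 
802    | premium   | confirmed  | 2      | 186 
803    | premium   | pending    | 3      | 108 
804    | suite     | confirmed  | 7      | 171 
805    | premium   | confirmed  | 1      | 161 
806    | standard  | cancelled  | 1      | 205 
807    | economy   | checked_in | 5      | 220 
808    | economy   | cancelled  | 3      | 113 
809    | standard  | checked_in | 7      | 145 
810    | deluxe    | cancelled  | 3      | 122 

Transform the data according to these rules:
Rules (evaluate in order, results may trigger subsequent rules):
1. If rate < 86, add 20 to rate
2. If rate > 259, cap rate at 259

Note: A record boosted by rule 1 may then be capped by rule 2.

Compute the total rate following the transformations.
1690

Step 1: Apply rule 1 to records with rate < 86
  - 0 records get bonus of 20
  - Of these, 0 records then exceed 259 and get capped
Step 2: Apply rule 2 to records with rate > 259
  - 1 records (original) are capped
Step 3: Calculate final sum = 1690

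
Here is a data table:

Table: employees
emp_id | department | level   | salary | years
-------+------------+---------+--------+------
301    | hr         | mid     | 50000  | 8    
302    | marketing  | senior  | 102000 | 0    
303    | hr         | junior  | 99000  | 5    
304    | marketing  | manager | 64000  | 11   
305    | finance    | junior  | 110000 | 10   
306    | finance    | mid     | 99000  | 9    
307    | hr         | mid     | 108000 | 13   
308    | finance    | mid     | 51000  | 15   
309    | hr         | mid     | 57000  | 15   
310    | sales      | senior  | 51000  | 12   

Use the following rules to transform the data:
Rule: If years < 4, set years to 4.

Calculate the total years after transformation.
102

Step 1: 1 records have years < 4
Step 2: These records originally summed to 0
Step 3: After setting to minimum: 1 × 4 = 4
Step 4: Unaffected records sum: 98
Step 5: Final sum = 4 + 98 = 102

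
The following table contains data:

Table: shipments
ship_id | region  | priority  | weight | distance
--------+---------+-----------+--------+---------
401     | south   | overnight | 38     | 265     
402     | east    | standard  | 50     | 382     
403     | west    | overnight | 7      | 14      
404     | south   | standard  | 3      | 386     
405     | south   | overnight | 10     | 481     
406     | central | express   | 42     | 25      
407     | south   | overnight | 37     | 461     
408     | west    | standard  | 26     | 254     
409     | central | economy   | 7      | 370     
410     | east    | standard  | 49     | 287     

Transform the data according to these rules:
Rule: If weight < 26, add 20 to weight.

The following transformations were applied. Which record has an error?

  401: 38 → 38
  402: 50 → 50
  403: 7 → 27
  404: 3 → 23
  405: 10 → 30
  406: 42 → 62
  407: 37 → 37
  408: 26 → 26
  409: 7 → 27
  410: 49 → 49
Record 406 has an error. The correct transformed value should be 42, not 62.

Step 1: Check each record against the rule
Step 2: Record 406 has weight = 42
Step 3: Since 42 >= 26, the bonus should not have been applied
Step 4: Correct value = 42, but claimed value = 62
Conclusion: Record 406 has the error.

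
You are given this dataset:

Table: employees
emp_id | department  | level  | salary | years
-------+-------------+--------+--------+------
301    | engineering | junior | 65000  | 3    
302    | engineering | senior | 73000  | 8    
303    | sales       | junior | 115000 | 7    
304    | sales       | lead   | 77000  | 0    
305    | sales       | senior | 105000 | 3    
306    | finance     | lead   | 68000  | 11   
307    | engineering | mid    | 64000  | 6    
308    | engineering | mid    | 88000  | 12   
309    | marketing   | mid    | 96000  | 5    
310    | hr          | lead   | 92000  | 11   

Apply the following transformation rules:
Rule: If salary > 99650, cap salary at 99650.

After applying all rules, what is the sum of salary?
822300

Step 1: 2 records have salary > 99650
Step 2: These records originally summed to 220000
Step 3: After capping: 2 × 99650 = 199300
Step 4: Unaffected records sum: 623000
Step 5: Final sum = 199300 + 623000 = 822300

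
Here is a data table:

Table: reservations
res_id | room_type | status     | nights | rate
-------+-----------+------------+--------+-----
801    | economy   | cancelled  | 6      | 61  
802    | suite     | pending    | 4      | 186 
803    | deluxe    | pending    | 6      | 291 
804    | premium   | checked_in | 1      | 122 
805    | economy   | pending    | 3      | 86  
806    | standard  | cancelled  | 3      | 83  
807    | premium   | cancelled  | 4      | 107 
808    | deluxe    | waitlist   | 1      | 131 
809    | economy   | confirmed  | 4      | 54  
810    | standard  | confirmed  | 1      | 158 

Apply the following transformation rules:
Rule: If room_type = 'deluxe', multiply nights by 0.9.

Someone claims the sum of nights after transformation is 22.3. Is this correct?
No, the correct result is 32.3.

Step 1: Calculate the correct sum after transformation
Step 2: Apply multiplier 0.9 to records where room_type = 'deluxe'
Step 3: Correct result = 32.3
Step 4: Claimed result = 22.3
Step 5: 32.3 ≠ 22.3
Conclusion: The claimed result is incorrect. The correct answer is 32.3.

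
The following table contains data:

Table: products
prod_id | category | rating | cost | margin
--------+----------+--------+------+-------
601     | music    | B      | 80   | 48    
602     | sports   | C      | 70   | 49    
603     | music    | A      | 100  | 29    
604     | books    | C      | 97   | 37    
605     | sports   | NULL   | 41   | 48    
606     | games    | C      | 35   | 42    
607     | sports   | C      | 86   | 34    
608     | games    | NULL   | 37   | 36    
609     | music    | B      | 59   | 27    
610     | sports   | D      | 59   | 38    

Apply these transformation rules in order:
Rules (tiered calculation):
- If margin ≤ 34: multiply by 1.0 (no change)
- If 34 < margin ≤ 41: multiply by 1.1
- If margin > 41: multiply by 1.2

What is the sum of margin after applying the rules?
436.5

Step 1: Tier 1 (margin ≤ 34): 3 records, sum = 90 × 1.0 = 90.0
Step 2: Tier 2 (34 < margin ≤ 41): 3 records, sum = 111 × 1.1 = 122.1
Step 3: Tier 3 (margin > 41): 4 records, sum = 187 × 1.2 = 224.4
Step 4: Final sum = 90.0 + 122.1 + 224.4 = 436.5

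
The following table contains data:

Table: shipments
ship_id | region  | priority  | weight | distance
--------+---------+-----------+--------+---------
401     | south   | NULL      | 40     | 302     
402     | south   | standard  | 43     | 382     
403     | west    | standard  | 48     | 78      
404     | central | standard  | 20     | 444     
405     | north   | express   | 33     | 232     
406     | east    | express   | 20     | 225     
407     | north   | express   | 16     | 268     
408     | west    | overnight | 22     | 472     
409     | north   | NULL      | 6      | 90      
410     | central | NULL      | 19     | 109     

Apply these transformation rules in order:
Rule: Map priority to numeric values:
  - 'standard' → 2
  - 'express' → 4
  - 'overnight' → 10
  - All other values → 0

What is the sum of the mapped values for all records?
28

Step 1: Apply mapping to each record
Step 2: Count by status:
  'standard': 3 records × 2 = 6
  'express': 3 records × 4 = 12
  'overnight': 1 records × 10 = 10
Step 3: Sum all mapped values = 28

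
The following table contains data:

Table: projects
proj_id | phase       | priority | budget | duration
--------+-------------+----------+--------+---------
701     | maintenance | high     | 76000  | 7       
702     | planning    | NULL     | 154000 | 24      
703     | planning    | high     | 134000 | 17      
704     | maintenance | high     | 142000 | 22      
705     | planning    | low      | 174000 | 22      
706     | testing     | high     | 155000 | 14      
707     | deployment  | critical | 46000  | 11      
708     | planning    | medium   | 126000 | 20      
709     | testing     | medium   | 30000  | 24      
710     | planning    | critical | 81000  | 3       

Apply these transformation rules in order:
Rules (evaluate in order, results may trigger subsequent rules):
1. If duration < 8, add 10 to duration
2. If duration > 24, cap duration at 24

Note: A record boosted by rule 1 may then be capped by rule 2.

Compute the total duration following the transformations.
184

Step 1: Apply rule 1 to records with duration < 8
  - 2 records get bonus of 10
  - Of these, 0 records then exceed 24 and get capped
Step 2: Apply rule 2 to records with duration > 24
  - 0 records (original) are capped
Step 3: Calculate final sum = 184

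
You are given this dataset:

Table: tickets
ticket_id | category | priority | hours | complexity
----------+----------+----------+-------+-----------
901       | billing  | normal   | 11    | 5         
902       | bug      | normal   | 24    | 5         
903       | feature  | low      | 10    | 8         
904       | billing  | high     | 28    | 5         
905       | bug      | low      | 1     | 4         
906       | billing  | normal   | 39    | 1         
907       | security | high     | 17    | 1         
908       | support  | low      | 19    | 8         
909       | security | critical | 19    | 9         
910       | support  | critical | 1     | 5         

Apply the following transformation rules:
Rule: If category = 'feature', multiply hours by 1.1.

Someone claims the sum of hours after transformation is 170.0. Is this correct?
Yes, the result is correct.

Step 1: Calculate the correct sum after transformation
Step 2: Apply multiplier 1.1 to records where category = 'feature'
Step 3: Correct result = 170.0
Step 4: Claimed result = 170.0
Step 5: 170.0 = 170.0 ✓
Conclusion: The claimed result is correct.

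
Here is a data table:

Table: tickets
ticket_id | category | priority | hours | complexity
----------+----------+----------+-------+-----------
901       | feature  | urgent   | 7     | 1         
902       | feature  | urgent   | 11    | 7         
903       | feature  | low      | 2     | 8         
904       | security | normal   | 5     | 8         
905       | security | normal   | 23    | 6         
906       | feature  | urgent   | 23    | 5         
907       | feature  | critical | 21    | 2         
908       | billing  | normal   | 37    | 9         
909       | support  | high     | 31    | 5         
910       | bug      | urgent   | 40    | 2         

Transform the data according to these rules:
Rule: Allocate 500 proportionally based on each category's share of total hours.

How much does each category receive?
billing: 92.5, bug: 100.0, feature: 160.0, security: 70.0, support: 77.5

Step 1: Calculate total hours = 200
Step 2: Calculate each category's proportion:
  billing: 37/200 = 18.50% → 92.5
  bug: 40/200 = 20.00% → 100.0
  feature: 64/200 = 32.00% → 160.0
  security: 28/200 = 14.00% → 70.0
  support: 31/200 = 15.50% → 77.5
Step 3: Verify: sum of allocations ≈ 500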